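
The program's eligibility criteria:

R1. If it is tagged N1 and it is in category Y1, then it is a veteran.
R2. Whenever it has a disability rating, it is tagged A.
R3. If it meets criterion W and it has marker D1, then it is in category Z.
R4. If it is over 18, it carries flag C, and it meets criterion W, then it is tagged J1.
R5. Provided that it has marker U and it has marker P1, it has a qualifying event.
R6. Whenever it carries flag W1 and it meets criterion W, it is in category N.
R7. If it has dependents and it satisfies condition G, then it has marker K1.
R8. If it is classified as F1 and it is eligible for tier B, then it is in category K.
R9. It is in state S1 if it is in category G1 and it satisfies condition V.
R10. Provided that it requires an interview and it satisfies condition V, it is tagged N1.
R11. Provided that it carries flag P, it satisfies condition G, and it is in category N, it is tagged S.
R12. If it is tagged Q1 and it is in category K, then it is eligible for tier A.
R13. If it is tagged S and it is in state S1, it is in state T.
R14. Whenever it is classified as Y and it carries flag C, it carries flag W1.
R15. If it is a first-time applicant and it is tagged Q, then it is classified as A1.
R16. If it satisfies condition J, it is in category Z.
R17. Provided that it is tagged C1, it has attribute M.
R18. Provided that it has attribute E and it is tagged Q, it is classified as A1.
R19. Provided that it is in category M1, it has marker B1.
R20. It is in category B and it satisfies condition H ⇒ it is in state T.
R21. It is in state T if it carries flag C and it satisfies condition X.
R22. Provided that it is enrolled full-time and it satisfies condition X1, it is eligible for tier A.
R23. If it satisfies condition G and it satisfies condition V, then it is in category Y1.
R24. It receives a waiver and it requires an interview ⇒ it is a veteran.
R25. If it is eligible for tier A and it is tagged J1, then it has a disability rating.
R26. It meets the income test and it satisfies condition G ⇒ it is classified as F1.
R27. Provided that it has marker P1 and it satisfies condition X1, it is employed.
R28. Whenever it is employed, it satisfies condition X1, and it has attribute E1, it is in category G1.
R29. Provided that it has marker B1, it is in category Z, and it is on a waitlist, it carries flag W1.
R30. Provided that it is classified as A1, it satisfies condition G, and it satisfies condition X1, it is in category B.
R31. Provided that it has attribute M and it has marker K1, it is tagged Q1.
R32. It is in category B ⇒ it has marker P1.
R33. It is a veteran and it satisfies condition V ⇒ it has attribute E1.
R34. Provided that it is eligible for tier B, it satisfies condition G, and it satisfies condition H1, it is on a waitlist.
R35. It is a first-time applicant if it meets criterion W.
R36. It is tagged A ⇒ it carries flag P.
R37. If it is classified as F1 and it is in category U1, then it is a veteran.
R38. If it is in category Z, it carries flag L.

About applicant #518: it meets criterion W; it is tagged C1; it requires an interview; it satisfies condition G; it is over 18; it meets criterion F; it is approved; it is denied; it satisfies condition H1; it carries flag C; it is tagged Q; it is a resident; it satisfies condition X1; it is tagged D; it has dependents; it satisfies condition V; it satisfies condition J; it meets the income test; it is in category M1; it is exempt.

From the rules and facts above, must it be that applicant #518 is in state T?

No

Forward chaining from the given facts derives: is tagged J1, has marker K1, is tagged N1, is in category Z, has attribute M, has marker B1, is in category Y1, is classified as F1, is tagged Q1, is a first-time applicant, carries flag L, is a veteran, is classified as A1, is in category B, has marker P1, has attribute E1, is employed, is in category G1, is in state S1.
Rules concluding "it is in state T": R13 needs "it is tagged S"; R20 needs "it satisfies condition H"; R21 needs "it satisfies condition X" — none of these are established.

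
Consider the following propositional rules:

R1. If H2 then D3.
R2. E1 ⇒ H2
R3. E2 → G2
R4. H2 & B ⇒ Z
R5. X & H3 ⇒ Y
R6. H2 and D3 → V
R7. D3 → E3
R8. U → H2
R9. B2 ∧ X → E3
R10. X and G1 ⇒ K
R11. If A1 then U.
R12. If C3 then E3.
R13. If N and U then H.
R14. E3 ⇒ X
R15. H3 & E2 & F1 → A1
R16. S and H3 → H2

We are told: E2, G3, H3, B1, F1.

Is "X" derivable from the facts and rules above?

Yes

A1  (by R15: H3, E2, F1)
U  (by R11: A1)
H2  (by R8: U)
D3  (by R1: H2)
E3  (by R7: D3)
X  (by R14: E3)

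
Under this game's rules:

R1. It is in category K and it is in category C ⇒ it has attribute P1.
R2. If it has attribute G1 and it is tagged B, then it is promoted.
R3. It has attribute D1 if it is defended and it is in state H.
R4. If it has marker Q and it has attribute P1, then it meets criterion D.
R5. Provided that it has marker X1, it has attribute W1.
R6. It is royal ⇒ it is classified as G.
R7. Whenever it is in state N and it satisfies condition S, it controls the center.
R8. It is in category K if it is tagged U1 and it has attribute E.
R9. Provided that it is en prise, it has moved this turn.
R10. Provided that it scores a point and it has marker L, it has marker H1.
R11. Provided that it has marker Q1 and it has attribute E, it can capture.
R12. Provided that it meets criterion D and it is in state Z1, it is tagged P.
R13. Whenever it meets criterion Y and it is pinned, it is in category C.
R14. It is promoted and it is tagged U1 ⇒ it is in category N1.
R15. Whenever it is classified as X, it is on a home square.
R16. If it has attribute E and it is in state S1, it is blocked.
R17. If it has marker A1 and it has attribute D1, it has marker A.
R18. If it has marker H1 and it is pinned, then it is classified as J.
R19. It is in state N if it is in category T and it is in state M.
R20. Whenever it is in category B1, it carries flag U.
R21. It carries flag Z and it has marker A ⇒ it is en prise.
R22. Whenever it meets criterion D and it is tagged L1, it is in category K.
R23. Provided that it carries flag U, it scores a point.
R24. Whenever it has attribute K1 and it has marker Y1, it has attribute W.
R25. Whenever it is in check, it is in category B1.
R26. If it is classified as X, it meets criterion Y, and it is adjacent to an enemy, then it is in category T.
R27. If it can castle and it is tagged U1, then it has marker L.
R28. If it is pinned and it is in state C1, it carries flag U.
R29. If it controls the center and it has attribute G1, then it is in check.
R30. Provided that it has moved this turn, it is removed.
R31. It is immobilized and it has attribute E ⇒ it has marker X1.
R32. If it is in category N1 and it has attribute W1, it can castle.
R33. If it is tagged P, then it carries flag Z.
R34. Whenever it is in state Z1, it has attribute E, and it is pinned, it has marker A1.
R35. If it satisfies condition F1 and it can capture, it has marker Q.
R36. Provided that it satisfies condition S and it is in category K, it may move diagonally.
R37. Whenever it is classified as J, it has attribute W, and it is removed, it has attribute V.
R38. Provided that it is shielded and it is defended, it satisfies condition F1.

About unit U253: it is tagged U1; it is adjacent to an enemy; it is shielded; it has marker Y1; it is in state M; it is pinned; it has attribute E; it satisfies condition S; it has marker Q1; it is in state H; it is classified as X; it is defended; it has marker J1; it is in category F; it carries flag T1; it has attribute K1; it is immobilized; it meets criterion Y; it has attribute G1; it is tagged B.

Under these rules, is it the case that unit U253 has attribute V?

No

Forward chaining from the given facts derives: is promoted, has attribute D1, is in category K, can capture, is in category C, is in category N1, is on a home square, has attribute W, is in category T, has marker X1, may move diagonally, satisfies condition F1, has attribute P1, has attribute W1, is in state N, can castle, has marker Q, meets criterion D, controls the center, has marker L, is in check, is in category B1, carries flag U, scores a point, has marker H1, is classified as J.
The only rule concluding "it has attribute V" is R37, which needs "it is removed"; that is never established.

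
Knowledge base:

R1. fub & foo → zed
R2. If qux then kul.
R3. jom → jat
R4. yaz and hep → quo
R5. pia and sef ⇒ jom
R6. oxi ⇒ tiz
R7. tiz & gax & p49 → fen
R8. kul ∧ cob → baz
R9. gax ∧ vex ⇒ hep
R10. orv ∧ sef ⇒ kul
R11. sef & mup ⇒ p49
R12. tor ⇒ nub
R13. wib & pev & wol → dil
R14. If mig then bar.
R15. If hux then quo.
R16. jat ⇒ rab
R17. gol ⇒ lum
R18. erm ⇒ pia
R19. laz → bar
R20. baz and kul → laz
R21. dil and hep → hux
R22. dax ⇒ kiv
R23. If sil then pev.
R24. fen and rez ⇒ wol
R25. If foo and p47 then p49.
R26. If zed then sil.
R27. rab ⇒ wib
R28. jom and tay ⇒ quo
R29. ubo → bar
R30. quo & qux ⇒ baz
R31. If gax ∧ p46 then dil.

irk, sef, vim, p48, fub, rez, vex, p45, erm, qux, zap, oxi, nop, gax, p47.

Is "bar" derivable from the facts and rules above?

No

Forward chaining from the given facts derives: kul, tiz, hep, pia, jom, jat, rab, wib.
Rules concluding bar: R14 needs mig; R19 needs laz; R29 needs ubo — none of these are established.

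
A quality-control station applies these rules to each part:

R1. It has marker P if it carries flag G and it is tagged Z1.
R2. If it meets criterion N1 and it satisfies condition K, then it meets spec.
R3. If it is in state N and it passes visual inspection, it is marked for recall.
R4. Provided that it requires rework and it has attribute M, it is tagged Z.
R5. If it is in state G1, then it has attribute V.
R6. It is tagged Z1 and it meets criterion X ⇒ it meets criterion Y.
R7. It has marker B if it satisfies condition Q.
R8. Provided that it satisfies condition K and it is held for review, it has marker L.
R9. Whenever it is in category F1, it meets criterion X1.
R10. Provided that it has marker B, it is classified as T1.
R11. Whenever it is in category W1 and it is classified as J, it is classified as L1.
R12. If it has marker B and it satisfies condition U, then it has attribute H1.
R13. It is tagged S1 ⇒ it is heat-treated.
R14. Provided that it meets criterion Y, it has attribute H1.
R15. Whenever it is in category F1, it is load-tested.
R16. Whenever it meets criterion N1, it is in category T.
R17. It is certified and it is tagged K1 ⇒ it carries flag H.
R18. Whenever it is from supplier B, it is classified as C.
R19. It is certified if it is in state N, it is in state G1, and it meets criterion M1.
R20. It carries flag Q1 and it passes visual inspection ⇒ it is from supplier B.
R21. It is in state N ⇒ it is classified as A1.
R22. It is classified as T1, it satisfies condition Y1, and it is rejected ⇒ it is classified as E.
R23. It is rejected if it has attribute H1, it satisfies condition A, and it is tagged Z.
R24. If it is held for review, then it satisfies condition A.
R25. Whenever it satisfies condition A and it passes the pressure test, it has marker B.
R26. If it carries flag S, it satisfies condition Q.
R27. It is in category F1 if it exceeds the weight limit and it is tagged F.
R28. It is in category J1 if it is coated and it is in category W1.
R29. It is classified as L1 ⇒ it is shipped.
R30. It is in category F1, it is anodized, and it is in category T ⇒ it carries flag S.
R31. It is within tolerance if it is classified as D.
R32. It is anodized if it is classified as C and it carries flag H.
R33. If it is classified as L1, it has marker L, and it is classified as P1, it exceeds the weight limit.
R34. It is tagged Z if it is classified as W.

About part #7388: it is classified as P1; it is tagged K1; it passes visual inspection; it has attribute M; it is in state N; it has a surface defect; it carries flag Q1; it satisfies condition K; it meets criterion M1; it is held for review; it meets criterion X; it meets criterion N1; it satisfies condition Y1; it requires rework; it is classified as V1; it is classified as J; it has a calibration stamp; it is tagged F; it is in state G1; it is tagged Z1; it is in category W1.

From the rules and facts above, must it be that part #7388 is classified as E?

Yes

By R4 (it requires rework, it has attribute M): it is tagged Z.
By R6 (it is tagged Z1, it meets criterion X): it meets criterion Y.
By R8 (it satisfies condition K, it is held for review): it has marker L.
By R11 (it is in category W1, it is classified as J): it is classified as L1.
By R14 (it meets criterion Y): it has attribute H1.
By R16 (it meets criterion N1): it is in category T.
By R19 (it is in state N, it is in state G1, it meets criterion M1): it is certified.
By R20 (it carries flag Q1, it passes visual inspection): it is from supplier B.
By R24 (it is held for review): it satisfies condition A.
By R33 (it is classified as L1, it has marker L, it is classified as P1): it exceeds the weight limit.
By R17 (it is certified, it is tagged K1): it carries flag H.
By R18 (it is from supplier B): it is classified as C.
By R23 (it has attribute H1, it satisfies condition A, it is tagged Z): it is rejected.
By R27 (it exceeds the weight limit, it is tagged F): it is in category F1.
By R32 (it is classified as C, it carries flag H): it is anodized.
By R30 (it is in category F1, it is anodized, it is in category T): it carries flag S.
By R26 (it carries flag S): it satisfies condition Q.
By R7 (it satisfies condition Q): it has marker B.
By R10 (it has marker B): it is classified as T1.
By R22 (it is classified as T1, it satisfies condition Y1, it is rejected): it is classified as E.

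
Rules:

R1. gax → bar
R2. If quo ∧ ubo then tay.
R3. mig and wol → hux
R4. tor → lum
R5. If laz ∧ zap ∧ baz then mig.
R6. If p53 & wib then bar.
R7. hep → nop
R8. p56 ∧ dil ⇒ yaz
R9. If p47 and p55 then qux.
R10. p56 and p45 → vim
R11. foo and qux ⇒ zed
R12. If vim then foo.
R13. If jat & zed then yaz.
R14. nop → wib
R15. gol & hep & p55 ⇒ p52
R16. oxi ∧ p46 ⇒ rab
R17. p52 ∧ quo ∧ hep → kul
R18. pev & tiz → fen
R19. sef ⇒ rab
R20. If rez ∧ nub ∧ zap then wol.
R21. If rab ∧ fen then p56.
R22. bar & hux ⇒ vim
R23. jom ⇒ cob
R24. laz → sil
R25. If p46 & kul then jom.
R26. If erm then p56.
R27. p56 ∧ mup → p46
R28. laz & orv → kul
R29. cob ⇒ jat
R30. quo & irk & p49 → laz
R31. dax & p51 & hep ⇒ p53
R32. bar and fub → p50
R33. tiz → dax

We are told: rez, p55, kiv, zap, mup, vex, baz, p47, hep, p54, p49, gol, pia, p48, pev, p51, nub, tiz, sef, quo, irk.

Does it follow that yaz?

nop  (by R7: hep)
qux  (by R9: p47, p55)
wib  (by R14: nop)
p52  (by R15: gol, hep, p55)
kul  (by R17: p52, quo, hep)
fen  (by R18: pev, tiz)
rab  (by R19: sef)
wol  (by R20: rez, nub, zap)
p56  (by R21: rab, fen)
p46  (by R27: p56, mup)
laz  (by R30: quo, irk, p49)
dax  (by R33: tiz)
mig  (by R5: laz, zap, baz)
jom  (by R25: p46, kul)
p53  (by R31: dax, p51, hep)
hux  (by R3: mig, wol)
bar  (by R6: p53, wib)
vim  (by R22: bar, hux)
cob  (by R23: jom)
jat  (by R29: cob)
foo  (by R12: vim)
zed  (by R11: foo, qux)
yaz  (by R13: jat, zed)

Yes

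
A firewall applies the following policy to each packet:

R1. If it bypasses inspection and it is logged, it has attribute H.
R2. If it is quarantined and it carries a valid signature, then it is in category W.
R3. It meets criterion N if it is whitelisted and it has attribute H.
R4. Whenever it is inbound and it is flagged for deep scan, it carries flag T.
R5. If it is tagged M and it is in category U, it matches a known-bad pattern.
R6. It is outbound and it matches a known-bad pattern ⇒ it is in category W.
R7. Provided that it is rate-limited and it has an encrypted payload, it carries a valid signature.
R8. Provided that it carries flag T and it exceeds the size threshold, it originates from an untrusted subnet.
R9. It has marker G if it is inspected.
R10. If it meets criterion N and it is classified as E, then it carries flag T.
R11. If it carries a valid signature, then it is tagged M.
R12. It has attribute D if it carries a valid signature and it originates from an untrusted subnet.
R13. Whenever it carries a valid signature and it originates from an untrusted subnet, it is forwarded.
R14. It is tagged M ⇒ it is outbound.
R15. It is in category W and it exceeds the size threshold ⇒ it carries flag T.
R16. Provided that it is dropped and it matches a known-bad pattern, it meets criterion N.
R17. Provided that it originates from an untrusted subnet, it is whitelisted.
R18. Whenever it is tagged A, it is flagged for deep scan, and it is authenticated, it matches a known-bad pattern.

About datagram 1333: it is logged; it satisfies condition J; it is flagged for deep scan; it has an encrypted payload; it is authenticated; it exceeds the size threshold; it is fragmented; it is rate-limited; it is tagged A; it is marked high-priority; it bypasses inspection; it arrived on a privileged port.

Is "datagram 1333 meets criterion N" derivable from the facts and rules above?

Yes

By R1 (it bypasses inspection, it is logged): it has attribute H.
By R7 (it is rate-limited, it has an encrypted payload): it carries a valid signature.
By R11 (it carries a valid signature): it is tagged M.
By R14 (it is tagged M): it is outbound.
By R18 (it is tagged A, it is flagged for deep scan, it is authenticated): it matches a known-bad pattern.
By R6 (it is outbound, it matches a known-bad pattern): it is in category W.
By R15 (it is in category W, it exceeds the size threshold): it carries flag T.
By R8 (it carries flag T, it exceeds the size threshold): it originates from an untrusted subnet.
By R17 (it originates from an untrusted subnet): it is whitelisted.
By R3 (it is whitelisted, it has attribute H): it meets criterion N.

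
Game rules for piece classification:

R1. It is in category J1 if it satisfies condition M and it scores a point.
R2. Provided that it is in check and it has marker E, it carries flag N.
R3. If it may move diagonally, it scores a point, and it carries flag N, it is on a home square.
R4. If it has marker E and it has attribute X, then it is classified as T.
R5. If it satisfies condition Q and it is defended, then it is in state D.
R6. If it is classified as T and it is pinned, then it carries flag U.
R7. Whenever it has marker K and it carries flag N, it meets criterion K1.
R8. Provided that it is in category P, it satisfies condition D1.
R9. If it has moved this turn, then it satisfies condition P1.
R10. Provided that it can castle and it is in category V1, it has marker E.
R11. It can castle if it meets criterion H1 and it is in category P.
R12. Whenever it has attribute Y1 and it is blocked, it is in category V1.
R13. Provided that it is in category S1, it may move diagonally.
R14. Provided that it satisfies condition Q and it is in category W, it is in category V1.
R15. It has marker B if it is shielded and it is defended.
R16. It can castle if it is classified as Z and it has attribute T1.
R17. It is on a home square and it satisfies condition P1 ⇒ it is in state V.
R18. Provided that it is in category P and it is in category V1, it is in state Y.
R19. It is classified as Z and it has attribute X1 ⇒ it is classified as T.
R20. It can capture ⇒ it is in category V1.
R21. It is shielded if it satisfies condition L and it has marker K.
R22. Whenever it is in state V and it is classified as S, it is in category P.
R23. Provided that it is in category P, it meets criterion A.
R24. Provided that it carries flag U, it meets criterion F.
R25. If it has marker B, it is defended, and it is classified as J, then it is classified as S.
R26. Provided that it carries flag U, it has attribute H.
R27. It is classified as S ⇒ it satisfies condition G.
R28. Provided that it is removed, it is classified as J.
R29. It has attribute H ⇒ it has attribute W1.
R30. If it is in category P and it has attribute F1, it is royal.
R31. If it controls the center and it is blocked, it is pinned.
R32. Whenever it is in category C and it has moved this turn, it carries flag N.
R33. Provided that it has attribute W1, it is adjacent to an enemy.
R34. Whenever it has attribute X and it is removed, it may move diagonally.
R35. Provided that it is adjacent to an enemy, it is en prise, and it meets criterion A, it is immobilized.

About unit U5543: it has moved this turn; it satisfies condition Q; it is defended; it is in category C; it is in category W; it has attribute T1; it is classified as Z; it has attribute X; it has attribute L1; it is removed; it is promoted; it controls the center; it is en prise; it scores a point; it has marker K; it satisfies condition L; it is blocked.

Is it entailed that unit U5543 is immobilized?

Yes

By R9 (it has moved this turn): it satisfies condition P1.
By R14 (it satisfies condition Q, it is in category W): it is in category V1.
By R16 (it is classified as Z, it has attribute T1): it can castle.
By R21 (it satisfies condition L, it has marker K): it is shielded.
By R28 (it is removed): it is classified as J.
By R31 (it controls the center, it is blocked): it is pinned.
By R32 (it is in category C, it has moved this turn): it carries flag N.
By R34 (it has attribute X, it is removed): it may move diagonally.
By R3 (it may move diagonally, it scores a point, it carries flag N): it is on a home square.
By R10 (it can castle, it is in category V1): it has marker E.
By R15 (it is shielded, it is defended): it has marker B.
By R17 (it is on a home square, it satisfies condition P1): it is in state V.
By R25 (it has marker B, it is defended, it is classified as J): it is classified as S.
By R4 (it has marker E, it has attribute X): it is classified as T.
By R6 (it is classified as T, it is pinned): it carries flag U.
By R22 (it is in state V, it is classified as S): it is in category P.
By R23 (it is in category P): it meets criterion A.
By R26 (it carries flag U): it has attribute H.
By R29 (it has attribute H): it has attribute W1.
By R33 (it has attribute W1): it is adjacent to an enemy.
By R35 (it is adjacent to an enemy, it is en prise, it meets criterion A): it is immobilized.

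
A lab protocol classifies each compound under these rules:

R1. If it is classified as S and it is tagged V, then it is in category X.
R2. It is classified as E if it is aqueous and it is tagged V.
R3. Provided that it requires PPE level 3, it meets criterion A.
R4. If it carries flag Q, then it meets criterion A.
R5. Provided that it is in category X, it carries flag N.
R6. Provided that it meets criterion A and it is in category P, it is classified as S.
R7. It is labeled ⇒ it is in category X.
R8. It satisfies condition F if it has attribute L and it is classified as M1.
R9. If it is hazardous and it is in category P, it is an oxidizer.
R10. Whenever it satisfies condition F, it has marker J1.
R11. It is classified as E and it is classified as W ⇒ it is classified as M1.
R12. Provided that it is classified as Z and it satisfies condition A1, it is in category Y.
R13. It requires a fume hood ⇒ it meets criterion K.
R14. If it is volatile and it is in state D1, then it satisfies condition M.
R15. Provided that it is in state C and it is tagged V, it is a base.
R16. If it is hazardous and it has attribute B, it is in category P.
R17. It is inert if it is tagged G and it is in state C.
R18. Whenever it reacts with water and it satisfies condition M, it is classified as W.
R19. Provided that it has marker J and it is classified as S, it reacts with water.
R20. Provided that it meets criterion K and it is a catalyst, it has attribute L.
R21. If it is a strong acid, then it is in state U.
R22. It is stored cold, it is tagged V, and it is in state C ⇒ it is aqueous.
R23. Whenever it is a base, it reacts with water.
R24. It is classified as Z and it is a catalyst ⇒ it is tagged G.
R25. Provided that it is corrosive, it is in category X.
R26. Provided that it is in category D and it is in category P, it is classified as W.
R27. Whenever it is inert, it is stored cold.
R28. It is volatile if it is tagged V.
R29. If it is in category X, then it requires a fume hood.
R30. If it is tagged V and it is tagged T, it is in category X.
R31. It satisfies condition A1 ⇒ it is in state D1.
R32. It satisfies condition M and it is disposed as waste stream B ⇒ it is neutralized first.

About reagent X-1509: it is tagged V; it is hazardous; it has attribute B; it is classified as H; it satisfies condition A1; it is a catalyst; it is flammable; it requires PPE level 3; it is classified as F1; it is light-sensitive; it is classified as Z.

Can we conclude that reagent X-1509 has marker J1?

Forward chaining from the given facts derives: meets criterion A, is in category Y, is in category P, is tagged G, is volatile, is in state D1, is classified as S, is an oxidizer, satisfies condition M, is in category X, carries flag N, requires a fume hood, meets criterion K, has attribute L.
The only rule concluding "it has marker J1" is R10, which needs "it satisfies condition F"; that is never established.

No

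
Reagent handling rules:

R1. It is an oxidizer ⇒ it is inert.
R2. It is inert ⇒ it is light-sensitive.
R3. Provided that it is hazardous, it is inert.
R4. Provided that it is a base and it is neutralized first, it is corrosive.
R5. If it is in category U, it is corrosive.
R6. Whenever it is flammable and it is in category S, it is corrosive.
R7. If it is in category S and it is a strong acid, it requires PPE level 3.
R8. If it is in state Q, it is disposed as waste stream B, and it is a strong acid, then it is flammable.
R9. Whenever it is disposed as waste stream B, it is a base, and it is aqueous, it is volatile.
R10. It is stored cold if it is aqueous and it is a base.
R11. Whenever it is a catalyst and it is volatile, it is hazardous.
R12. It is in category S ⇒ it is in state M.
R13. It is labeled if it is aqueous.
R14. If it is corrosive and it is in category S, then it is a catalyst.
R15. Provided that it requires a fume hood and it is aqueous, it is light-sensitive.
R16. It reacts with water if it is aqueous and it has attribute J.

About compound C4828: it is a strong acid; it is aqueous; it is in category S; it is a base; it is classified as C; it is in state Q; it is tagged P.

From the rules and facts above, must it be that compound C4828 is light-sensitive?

No

Forward chaining from the given facts derives: requires PPE level 3, is stored cold, is in state M, is labeled.
Rules concluding "it is light-sensitive": R2 needs "it is inert"; R15 needs "it requires a fume hood" — none of these are established.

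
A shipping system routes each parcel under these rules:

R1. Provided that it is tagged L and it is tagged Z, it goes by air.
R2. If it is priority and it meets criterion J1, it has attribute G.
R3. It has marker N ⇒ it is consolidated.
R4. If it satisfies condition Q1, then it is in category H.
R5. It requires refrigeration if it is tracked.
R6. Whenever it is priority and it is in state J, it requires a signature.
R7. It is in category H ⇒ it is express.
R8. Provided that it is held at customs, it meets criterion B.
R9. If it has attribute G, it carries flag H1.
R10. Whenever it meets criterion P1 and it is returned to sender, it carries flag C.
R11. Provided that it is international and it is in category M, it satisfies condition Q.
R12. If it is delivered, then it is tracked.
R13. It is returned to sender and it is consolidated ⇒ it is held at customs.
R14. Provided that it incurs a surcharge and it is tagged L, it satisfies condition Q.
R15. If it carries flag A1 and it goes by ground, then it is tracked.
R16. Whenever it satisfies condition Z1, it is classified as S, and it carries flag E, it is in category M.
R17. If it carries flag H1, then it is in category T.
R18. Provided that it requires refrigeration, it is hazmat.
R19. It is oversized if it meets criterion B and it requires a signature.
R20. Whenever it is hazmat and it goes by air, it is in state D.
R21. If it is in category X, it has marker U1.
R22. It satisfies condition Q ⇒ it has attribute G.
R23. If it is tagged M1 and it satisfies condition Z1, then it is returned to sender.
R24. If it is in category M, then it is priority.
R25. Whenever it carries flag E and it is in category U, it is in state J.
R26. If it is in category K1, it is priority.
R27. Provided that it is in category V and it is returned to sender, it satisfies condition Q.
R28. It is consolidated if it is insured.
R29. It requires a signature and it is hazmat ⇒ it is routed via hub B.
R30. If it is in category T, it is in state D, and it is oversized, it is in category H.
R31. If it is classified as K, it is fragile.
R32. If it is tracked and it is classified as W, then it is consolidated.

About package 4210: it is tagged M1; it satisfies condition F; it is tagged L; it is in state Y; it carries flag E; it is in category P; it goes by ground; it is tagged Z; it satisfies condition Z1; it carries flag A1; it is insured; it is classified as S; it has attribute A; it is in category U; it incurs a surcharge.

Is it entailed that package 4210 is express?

Yes

By R1 (it is tagged L, it is tagged Z): it goes by air.
By R14 (it incurs a surcharge, it is tagged L): it satisfies condition Q.
By R15 (it carries flag A1, it goes by ground): it is tracked.
By R16 (it satisfies condition Z1, it is classified as S, it carries flag E): it is in category M.
By R22 (it satisfies condition Q): it has attribute G.
By R23 (it is tagged M1, it satisfies condition Z1): it is returned to sender.
By R24 (it is in category M): it is priority.
By R25 (it carries flag E, it is in category U): it is in state J.
By R28 (it is insured): it is consolidated.
By R5 (it is tracked): it requires refrigeration.
By R6 (it is priority, it is in state J): it requires a signature.
By R9 (it has attribute G): it carries flag H1.
By R13 (it is returned to sender, it is consolidated): it is held at customs.
By R17 (it carries flag H1): it is in category T.
By R18 (it requires refrigeration): it is hazmat.
By R20 (it is hazmat, it goes by air): it is in state D.
By R8 (it is held at customs): it meets criterion B.
By R19 (it meets criterion B, it requires a signature): it is oversized.
By R30 (it is in category T, it is in state D, it is oversized): it is in category H.
By R7 (it is in category H): it is express.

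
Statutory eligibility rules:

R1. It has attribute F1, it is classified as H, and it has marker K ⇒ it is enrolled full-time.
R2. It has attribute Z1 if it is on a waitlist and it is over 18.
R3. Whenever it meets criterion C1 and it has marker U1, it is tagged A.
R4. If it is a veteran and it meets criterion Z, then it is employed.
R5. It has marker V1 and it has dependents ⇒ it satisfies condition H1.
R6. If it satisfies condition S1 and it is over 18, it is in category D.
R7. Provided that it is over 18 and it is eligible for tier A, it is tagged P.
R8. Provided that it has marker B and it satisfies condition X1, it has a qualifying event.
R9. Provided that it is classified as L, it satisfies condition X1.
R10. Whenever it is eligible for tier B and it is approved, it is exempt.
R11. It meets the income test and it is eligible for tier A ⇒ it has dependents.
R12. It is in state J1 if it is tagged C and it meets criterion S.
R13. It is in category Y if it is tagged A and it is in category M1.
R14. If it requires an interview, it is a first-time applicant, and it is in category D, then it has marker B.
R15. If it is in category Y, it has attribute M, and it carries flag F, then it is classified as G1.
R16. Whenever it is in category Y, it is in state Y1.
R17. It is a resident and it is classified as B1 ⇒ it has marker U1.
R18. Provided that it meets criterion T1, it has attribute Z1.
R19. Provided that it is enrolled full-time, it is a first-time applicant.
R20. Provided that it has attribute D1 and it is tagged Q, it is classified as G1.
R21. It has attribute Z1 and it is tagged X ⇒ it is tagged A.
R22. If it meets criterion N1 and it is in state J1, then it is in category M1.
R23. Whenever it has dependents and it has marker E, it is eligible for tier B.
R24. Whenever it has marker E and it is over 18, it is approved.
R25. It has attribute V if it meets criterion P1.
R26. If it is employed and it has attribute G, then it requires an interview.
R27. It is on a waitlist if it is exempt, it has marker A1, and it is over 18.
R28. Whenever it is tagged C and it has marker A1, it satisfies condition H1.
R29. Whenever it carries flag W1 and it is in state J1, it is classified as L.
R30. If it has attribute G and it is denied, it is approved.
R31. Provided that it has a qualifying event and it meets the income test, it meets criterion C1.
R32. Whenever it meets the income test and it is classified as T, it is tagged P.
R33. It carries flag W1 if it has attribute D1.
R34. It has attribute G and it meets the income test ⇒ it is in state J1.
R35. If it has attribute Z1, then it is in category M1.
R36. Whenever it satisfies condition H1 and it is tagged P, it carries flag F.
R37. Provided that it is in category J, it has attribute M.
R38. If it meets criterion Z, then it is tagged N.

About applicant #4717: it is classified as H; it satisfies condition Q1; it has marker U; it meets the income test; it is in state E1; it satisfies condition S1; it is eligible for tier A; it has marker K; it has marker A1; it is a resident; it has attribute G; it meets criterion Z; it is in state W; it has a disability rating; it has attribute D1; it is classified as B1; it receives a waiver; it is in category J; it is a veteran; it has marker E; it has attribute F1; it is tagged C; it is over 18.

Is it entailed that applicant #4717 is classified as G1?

Yes

By R1 (it has attribute F1, it is classified as H, it has marker K): it is enrolled full-time.
By R4 (it is a veteran, it meets criterion Z): it is employed.
By R6 (it satisfies condition S1, it is over 18): it is in category D.
By R7 (it is over 18, it is eligible for tier A): it is tagged P.
By R11 (it meets the income test, it is eligible for tier A): it has dependents.
By R17 (it is a resident, it is classified as B1): it has marker U1.
By R19 (it is enrolled full-time): it is a first-time applicant.
By R23 (it has dependents, it has marker E): it is eligible for tier B.
By R24 (it has marker E, it is over 18): it is approved.
By R26 (it is employed, it has attribute G): it requires an interview.
By R28 (it is tagged C, it has marker A1): it satisfies condition H1.
By R33 (it has attribute D1): it carries flag W1.
By R34 (it has attribute G, it meets the income test): it is in state J1.
By R36 (it satisfies condition H1, it is tagged P): it carries flag F.
By R37 (it is in category J): it has attribute M.
By R10 (it is eligible for tier B, it is approved): it is exempt.
By R14 (it requires an interview, it is a first-time applicant, it is in category D): it has marker B.
By R27 (it is exempt, it has marker A1, it is over 18): it is on a waitlist.
By R29 (it carries flag W1, it is in state J1): it is classified as L.
By R2 (it is on a waitlist, it is over 18): it has attribute Z1.
By R9 (it is classified as L): it satisfies condition X1.
By R35 (it has attribute Z1): it is in category M1.
By R8 (it has marker B, it satisfies condition X1): it has a qualifying event.
By R31 (it has a qualifying event, it meets the income test): it meets criterion C1.
By R3 (it meets criterion C1, it has marker U1): it is tagged A.
By R13 (it is tagged A, it is in category M1): it is in category Y.
By R15 (it is in category Y, it has attribute M, it carries flag F): it is classified as G1.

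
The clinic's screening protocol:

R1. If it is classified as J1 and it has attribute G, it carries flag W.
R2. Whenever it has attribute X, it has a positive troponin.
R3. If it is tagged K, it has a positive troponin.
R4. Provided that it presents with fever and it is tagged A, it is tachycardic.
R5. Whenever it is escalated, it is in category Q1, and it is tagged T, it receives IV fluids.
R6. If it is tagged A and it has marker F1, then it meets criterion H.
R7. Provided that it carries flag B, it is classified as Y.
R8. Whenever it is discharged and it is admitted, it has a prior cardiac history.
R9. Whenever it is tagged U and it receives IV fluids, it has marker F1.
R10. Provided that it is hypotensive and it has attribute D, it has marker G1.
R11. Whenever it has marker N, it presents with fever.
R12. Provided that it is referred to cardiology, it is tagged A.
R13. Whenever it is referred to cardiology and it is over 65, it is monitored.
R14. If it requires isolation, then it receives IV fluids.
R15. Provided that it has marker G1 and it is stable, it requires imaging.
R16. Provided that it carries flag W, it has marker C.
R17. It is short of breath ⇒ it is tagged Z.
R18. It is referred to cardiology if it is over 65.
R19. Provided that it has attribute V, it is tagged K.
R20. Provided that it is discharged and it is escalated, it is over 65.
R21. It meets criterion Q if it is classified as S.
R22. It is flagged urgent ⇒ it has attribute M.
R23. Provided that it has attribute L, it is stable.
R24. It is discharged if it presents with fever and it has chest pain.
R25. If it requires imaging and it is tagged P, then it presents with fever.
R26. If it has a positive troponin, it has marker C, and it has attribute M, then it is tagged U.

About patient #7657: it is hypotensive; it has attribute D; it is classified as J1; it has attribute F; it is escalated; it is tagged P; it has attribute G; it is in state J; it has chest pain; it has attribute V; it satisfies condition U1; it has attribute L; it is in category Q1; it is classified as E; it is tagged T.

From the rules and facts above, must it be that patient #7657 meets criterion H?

Forward chaining from the given facts derives: carries flag W, receives IV fluids, has marker G1, has marker C, is tagged K, is stable, has a positive troponin, requires imaging, presents with fever, is discharged, is over 65, is referred to cardiology, is tagged A, is monitored, is tachycardic.
The only rule concluding "it meets criterion H" is R6, which needs "it has marker F1"; that is never established.

No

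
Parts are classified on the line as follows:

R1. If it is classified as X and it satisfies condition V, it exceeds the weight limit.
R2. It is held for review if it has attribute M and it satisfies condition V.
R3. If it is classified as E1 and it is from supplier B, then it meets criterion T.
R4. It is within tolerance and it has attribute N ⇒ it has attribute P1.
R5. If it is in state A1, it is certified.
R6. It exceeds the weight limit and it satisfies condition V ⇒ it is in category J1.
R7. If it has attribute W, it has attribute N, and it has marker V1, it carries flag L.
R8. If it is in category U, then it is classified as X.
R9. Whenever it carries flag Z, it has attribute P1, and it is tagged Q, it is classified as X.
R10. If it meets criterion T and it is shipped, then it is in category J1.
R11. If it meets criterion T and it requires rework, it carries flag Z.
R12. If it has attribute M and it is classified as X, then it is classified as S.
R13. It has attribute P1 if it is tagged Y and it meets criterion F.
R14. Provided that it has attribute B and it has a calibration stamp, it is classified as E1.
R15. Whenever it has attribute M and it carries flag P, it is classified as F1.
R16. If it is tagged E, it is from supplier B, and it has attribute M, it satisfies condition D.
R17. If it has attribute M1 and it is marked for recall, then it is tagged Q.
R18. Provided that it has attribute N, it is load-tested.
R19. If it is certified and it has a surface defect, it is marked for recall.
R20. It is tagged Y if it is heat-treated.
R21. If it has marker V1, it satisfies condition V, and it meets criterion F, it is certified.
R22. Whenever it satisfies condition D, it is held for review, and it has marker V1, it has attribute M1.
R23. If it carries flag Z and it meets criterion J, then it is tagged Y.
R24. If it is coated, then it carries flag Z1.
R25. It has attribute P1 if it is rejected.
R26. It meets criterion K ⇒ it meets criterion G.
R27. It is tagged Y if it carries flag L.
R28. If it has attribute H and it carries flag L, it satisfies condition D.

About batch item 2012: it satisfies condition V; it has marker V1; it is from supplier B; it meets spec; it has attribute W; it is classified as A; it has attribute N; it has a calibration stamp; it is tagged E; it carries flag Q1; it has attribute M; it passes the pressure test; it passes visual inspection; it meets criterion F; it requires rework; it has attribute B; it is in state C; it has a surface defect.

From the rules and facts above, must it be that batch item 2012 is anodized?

No

Forward chaining from the given facts derives: is held for review, carries flag L, is classified as E1, satisfies condition D, is load-tested, is certified, has attribute M1, is tagged Y, meets criterion T, carries flag Z, has attribute P1, is marked for recall, is tagged Q, is classified as X, is classified as S, exceeds the weight limit, is in category J1.
No rule has "it is anodized" as its conclusion, and it is not among the given facts.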